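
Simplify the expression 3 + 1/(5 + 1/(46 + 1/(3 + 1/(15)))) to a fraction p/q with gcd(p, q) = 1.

Work from the innermost term outward:
Start with 15.
3 + 1/(15/1) = 3 + 1/15 = 46/15
46 + 1/(46/15) = 46 + 15/46 = 2131/46
5 + 1/(2131/46) = 5 + 46/2131 = 10701/2131
3 + 1/(10701/2131) = 3 + 2131/10701 = 34234/10701

34234/10701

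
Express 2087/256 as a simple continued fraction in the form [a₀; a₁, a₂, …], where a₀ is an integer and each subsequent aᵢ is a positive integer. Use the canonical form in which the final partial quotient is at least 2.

[8; 6, 1, 1, 3, 2, 2]

⌊2087/256⌋ = 8, remainder 39
⌊256/39⌋ = 6, remainder 22
⌊39/22⌋ = 1, remainder 17
⌊22/17⌋ = 1, remainder 5
⌊17/5⌋ = 3, remainder 2
⌊5/2⌋ = 2, remainder 1
⌊2/1⌋ = 2, remainder 0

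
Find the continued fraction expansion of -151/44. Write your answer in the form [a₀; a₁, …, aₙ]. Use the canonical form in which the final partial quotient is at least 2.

-151 = -4·44 + 25, so a_0 = -4
44 = 1·25 + 19, so a_1 = 1
25 = 1·19 + 6, so a_2 = 1
19 = 3·6 + 1, so a_3 = 3
6 = 6·1 + 0, so a_4 = 6

[-4; 1, 1, 3, 6]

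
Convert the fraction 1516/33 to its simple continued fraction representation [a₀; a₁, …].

1516 = 45·33 + 31, so a_0 = 45
33 = 1·31 + 2, so a_1 = 1
31 = 15·2 + 1, so a_2 = 15
2 = 2·1 + 0, so a_3 = 2

[45; 1, 15, 2]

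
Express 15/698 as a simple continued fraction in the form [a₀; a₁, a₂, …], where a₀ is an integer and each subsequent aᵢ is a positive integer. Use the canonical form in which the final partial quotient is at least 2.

15 ÷ 698 → quotient 0, remainder 15
698 ÷ 15 → quotient 46, remainder 8
15 ÷ 8 → quotient 1, remainder 7
8 ÷ 7 → quotient 1, remainder 1
7 ÷ 1 → quotient 7, remainder 0

[0; 46, 1, 1, 7]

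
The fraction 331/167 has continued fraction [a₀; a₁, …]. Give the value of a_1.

1

331 = 1·167 + 164, so a_0 = 1
167 = 1·164 + 3, so a_1 = 1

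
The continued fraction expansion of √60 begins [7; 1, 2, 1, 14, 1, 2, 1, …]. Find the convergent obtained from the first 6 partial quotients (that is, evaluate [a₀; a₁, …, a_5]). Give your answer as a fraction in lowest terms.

488/63

Work from the innermost term outward:
Start with 1.
14 + 1/(1/1) = 14 + 1/1 = 15/1
1 + 1/(15/1) = 1 + 1/15 = 16/15
2 + 1/(16/15) = 2 + 15/16 = 47/16
1 + 1/(47/16) = 1 + 16/47 = 63/47
7 + 1/(63/47) = 7 + 47/63 = 488/63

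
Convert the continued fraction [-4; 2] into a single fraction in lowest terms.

a_0 = -4: -4/1
a_1 = 2: -7/2

-7/2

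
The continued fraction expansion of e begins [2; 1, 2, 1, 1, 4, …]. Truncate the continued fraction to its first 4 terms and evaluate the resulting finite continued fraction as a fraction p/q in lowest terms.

11/4

Compute successive convergents:
a_0 = 2: 2/1
a_1 = 1: 3/1
a_2 = 2: 8/3
a_3 = 1: 11/4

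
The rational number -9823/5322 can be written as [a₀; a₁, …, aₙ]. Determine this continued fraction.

[-2; 6, 2, 13, 1, 1, 1, 9]

-9823 = -2·5322 + 821, so a_0 = -2
5322 = 6·821 + 396, so a_1 = 6
821 = 2·396 + 29, so a_2 = 2
396 = 13·29 + 19, so a_3 = 13
29 = 1·19 + 10, so a_4 = 1
19 = 1·10 + 9, so a_5 = 1
10 = 1·9 + 1, so a_6 = 1
9 = 9·1 + 0, so a_7 = 9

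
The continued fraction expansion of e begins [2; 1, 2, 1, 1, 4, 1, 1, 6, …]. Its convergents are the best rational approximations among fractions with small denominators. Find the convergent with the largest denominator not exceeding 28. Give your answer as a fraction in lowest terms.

19/7

a_0 = 2: 2/1  (≤ bound)
a_1 = 1: 3/1  (≤ bound)
a_2 = 2: 8/3  (≤ bound)
a_3 = 1: 11/4  (≤ bound)
a_4 = 1: 19/7  (≤ bound)
a_5 = 4: 87/32  (> 28, stop)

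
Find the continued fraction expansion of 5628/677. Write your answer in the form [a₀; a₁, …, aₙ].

[8; 3, 5, 5, 1, 6]

Apply division with remainder until the remainder is 0:
⌊5628/677⌋ = 8, remainder 212
⌊677/212⌋ = 3, remainder 41
⌊212/41⌋ = 5, remainder 7
⌊41/7⌋ = 5, remainder 6
⌊7/6⌋ = 1, remainder 1
⌊6/1⌋ = 6, remainder 0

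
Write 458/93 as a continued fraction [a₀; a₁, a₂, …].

[4; 1, 12, 3, 2]

458 = 4·93 + 86, so a_0 = 4
93 = 1·86 + 7, so a_1 = 1
86 = 12·7 + 2, so a_2 = 12
7 = 3·2 + 1, so a_3 = 3
2 = 2·1 + 0, so a_4 = 2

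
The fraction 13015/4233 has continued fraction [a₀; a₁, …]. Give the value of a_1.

Repeatedly divide and take the remainder:
13015 = 3·4233 + 316, so a_0 = 3
4233 = 13·316 + 125, so a_1 = 13

13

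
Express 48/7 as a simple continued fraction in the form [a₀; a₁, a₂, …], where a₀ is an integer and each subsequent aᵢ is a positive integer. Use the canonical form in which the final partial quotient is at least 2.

48 = 6·7 + 6, so a_0 = 6
7 = 1·6 + 1, so a_1 = 1
6 = 6·1 + 0, so a_2 = 6

[6; 1, 6]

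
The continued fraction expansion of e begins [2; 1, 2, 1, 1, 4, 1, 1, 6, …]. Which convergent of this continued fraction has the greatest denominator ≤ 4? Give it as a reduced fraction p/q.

11/4

List convergents until the denominator exceeds the bound:
a_0 = 2: 2/1  (≤ bound)
a_1 = 1: 3/1  (≤ bound)
a_2 = 2: 8/3  (≤ bound)
a_3 = 1: 11/4  (≤ bound)
a_4 = 1: 19/7  (> 4, stop)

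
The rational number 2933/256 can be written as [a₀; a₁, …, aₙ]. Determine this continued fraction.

[11; 2, 5, 3, 7]

Repeatedly divide and take the remainder:
2933 = 11·256 + 117, so a_0 = 11
256 = 2·117 + 22, so a_1 = 2
117 = 5·22 + 7, so a_2 = 5
22 = 3·7 + 1, so a_3 = 3
7 = 7·1 + 0, so a_4 = 7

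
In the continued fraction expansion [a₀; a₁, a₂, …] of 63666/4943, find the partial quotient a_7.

3

Repeatedly divide and take the remainder:
⌊63666/4943⌋ = 12, remainder 4350
⌊4943/4350⌋ = 1, remainder 593
⌊4350/593⌋ = 7, remainder 199
⌊593/199⌋ = 2, remainder 195
⌊199/195⌋ = 1, remainder 4
⌊195/4⌋ = 48, remainder 3
⌊4/3⌋ = 1, remainder 1
⌊3/1⌋ = 3, remainder 0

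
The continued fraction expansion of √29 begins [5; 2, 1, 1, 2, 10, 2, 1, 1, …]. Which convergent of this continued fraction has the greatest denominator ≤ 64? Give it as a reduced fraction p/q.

List convergents until the denominator exceeds the bound:
a_0 = 5: 5/1  (≤ bound)
a_1 = 2: 11/2  (≤ bound)
a_2 = 1: 16/3  (≤ bound)
a_3 = 1: 27/5  (≤ bound)
a_4 = 2: 70/13  (≤ bound)
a_5 = 10: 727/135  (> 64, stop)

70/13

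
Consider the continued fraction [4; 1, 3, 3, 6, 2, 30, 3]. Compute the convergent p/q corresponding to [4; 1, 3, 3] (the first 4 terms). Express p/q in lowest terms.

Use the convergent recurrence hₖ = aₖ·hₖ₋₁ + hₖ₋₂ (and likewise for the denominators kₖ):
a_0 = 4: 4/1
a_1 = 1: 5/1
a_2 = 3: 19/4
a_3 = 3: 62/13

62/13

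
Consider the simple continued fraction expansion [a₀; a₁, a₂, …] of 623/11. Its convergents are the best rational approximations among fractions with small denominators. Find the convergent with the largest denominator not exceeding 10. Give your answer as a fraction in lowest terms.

170/3

a_0 = 56: 56/1  (≤ bound)
a_1 = 1: 57/1  (≤ bound)
a_2 = 1: 113/2  (≤ bound)
a_3 = 1: 170/3  (≤ bound)
a_4 = 3: 623/11  (> 10, stop)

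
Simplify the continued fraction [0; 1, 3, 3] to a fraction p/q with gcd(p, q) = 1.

10/13

Starting at the tail and folding back:
Start with 3.
3 + 1/(3/1) = 3 + 1/3 = 10/3
1 + 1/(10/3) = 1 + 3/10 = 13/10
0 + 1/(13/10) = 0 + 10/13 = 10/13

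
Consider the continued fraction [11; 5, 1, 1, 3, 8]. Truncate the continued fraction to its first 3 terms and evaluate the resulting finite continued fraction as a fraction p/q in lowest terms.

a_0 = 11: 11/1
a_1 = 5: 56/5
a_2 = 1: 67/6

67/6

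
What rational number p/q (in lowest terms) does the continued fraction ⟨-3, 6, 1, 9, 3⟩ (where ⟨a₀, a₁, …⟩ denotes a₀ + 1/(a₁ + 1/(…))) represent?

a_0 = -3: -3/1
a_1 = 6: -17/6
a_2 = 1: -20/7
a_3 = 9: -197/69
a_4 = 3: -611/214

-611/214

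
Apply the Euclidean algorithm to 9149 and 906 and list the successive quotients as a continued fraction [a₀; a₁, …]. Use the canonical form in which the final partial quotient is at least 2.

[10; 10, 5, 1, 1, 3, 2]

Run the Euclidean algorithm, recording each quotient:
9149 ÷ 906 → quotient 10, remainder 89
906 ÷ 89 → quotient 10, remainder 16
89 ÷ 16 → quotient 5, remainder 9
16 ÷ 9 → quotient 1, remainder 7
9 ÷ 7 → quotient 1, remainder 2
7 ÷ 2 → quotient 3, remainder 1
2 ÷ 1 → quotient 2, remainder 0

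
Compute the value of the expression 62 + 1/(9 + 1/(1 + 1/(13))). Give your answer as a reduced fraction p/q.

8632/139

Work from the innermost term outward:
Start with 13.
1 + 1/(13/1) = 1 + 1/13 = 14/13
9 + 1/(14/13) = 9 + 13/14 = 139/14
62 + 1/(139/14) = 62 + 14/139 = 8632/139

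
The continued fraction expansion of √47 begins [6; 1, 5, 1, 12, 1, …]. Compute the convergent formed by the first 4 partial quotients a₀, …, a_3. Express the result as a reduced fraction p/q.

Start with 1.
5 + 1/(1/1) = 5 + 1/1 = 6/1
1 + 1/(6/1) = 1 + 1/6 = 7/6
6 + 1/(7/6) = 6 + 6/7 = 48/7

48/7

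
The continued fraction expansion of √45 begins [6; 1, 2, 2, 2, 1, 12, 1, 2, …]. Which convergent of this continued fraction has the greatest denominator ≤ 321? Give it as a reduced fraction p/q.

a_0 = 6: 6/1  (≤ bound)
a_1 = 1: 7/1  (≤ bound)
a_2 = 2: 20/3  (≤ bound)
a_3 = 2: 47/7  (≤ bound)
a_4 = 2: 114/17  (≤ bound)
a_5 = 1: 161/24  (≤ bound)
a_6 = 12: 2046/305  (≤ bound)
a_7 = 1: 2207/329  (> 321, stop)

2046/305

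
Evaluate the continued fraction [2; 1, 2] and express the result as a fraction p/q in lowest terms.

8/3

Build up convergents one term at a time:
a_0 = 2: 2/1
a_1 = 1: 3/1
a_2 = 2: 8/3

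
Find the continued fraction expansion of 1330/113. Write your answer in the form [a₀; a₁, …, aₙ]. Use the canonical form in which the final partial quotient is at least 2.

[11; 1, 3, 2, 1, 8]

Apply division with remainder until the remainder is 0:
1330 ÷ 113 → quotient 11, remainder 87
113 ÷ 87 → quotient 1, remainder 26
87 ÷ 26 → quotient 3, remainder 9
26 ÷ 9 → quotient 2, remainder 8
9 ÷ 8 → quotient 1, remainder 1
8 ÷ 1 → quotient 8, remainder 0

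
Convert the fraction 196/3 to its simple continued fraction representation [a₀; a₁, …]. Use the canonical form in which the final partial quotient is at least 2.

Apply division with remainder until the remainder is 0:
196 ÷ 3 → quotient 65, remainder 1
3 ÷ 1 → quotient 3, remainder 0

[65; 3]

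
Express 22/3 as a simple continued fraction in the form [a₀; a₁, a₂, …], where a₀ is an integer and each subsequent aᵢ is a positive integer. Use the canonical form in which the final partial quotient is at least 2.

[7; 3]

22 ÷ 3 → quotient 7, remainder 1
3 ÷ 1 → quotient 3, remainder 0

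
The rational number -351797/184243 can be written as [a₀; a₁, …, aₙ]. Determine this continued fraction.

[-2; 11, 25, 7, 2, 5, 1, 6]

-351797 ÷ 184243 → quotient -2, remainder 16689
184243 ÷ 16689 → quotient 11, remainder 664
16689 ÷ 664 → quotient 25, remainder 89
664 ÷ 89 → quotient 7, remainder 41
89 ÷ 41 → quotient 2, remainder 7
41 ÷ 7 → quotient 5, remainder 6
7 ÷ 6 → quotient 1, remainder 1
6 ÷ 1 → quotient 6, remainder 0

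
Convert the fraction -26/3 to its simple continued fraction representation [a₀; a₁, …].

-26 = -9·3 + 1, so a_0 = -9
3 = 3·1 + 0, so a_1 = 3

[-9; 3]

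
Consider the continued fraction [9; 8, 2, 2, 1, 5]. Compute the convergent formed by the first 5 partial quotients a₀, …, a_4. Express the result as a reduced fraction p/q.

a_0 = 9: 9/1
a_1 = 8: 73/8
a_2 = 2: 155/17
a_3 = 2: 383/42
a_4 = 1: 538/59

538/59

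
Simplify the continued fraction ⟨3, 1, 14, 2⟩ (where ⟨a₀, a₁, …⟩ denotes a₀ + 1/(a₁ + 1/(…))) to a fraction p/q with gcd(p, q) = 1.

a_0 = 3: 3/1
a_1 = 1: 4/1
a_2 = 14: 59/15
a_3 = 2: 122/31

122/31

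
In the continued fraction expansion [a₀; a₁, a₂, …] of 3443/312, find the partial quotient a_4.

⌊3443/312⌋ = 11, remainder 11
⌊312/11⌋ = 28, remainder 4
⌊11/4⌋ = 2, remainder 3
⌊4/3⌋ = 1, remainder 1
⌊3/1⌋ = 3, remainder 0

3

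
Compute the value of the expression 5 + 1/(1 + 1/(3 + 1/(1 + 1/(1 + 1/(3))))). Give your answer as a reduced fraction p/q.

a_0 = 5: 5/1
a_1 = 1: 6/1
a_2 = 3: 23/4
a_3 = 1: 29/5
a_4 = 1: 52/9
a_5 = 3: 185/32

185/32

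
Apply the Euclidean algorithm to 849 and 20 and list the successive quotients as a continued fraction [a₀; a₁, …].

[42; 2, 4, 2]

849 ÷ 20 → quotient 42, remainder 9
20 ÷ 9 → quotient 2, remainder 2
9 ÷ 2 → quotient 4, remainder 1
2 ÷ 1 → quotient 2, remainder 0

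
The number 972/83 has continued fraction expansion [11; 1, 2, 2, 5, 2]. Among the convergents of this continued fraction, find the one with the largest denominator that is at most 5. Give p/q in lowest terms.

35/3

a_0 = 11: 11/1  (≤ bound)
a_1 = 1: 12/1  (≤ bound)
a_2 = 2: 35/3  (≤ bound)
a_3 = 2: 82/7  (> 5, stop)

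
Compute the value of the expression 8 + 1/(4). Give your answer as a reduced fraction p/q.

33/4

Start with 4.
8 + 1/(4/1) = 8 + 1/4 = 33/4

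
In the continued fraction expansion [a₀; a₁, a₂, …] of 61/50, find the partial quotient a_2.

1

61 ÷ 50 → quotient 1, remainder 11
50 ÷ 11 → quotient 4, remainder 6
11 ÷ 6 → quotient 1, remainder 5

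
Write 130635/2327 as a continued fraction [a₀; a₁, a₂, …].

⌊130635/2327⌋ = 56, remainder 323
⌊2327/323⌋ = 7, remainder 66
⌊323/66⌋ = 4, remainder 59
⌊66/59⌋ = 1, remainder 7
⌊59/7⌋ = 8, remainder 3
⌊7/3⌋ = 2, remainder 1
⌊3/1⌋ = 3, remainder 0

[56; 7, 4, 1, 8, 2, 3]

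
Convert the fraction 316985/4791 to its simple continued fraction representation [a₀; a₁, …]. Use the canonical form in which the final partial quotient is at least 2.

[66; 6, 6, 1, 1, 1, 12, 3]

⌊316985/4791⌋ = 66, remainder 779
⌊4791/779⌋ = 6, remainder 117
⌊779/117⌋ = 6, remainder 77
⌊117/77⌋ = 1, remainder 40
⌊77/40⌋ = 1, remainder 37
⌊40/37⌋ = 1, remainder 3
⌊37/3⌋ = 12, remainder 1
⌊3/1⌋ = 3, remainder 0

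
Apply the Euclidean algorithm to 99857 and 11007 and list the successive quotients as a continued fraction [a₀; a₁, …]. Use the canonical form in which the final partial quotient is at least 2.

[9; 13, 1, 6, 3, 1, 1, 15]

99857 ÷ 11007 → quotient 9, remainder 794
11007 ÷ 794 → quotient 13, remainder 685
794 ÷ 685 → quotient 1, remainder 109
685 ÷ 109 → quotient 6, remainder 31
109 ÷ 31 → quotient 3, remainder 16
31 ÷ 16 → quotient 1, remainder 15
16 ÷ 15 → quotient 1, remainder 1
15 ÷ 1 → quotient 15, remainder 0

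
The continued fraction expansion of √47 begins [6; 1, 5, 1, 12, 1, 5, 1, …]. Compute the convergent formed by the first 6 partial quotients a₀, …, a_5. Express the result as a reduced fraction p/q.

a_0 = 6: 6/1
a_1 = 1: 7/1
a_2 = 5: 41/6
a_3 = 1: 48/7
a_4 = 12: 617/90
a_5 = 1: 665/97

665/97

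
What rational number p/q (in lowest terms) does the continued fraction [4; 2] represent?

Work from the innermost term outward:
Start with 2.
4 + 1/(2/1) = 4 + 1/2 = 9/2

9/2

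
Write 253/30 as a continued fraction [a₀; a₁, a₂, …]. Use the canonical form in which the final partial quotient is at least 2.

[8; 2, 3, 4]

253 = 8·30 + 13, so a_0 = 8
30 = 2·13 + 4, so a_1 = 2
13 = 3·4 + 1, so a_2 = 3
4 = 4·1 + 0, so a_3 = 4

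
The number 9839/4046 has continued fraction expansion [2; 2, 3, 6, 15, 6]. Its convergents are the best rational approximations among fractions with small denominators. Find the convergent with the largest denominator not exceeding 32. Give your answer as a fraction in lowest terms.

17/7

a_0 = 2: 2/1  (≤ bound)
a_1 = 2: 5/2  (≤ bound)
a_2 = 3: 17/7  (≤ bound)
a_3 = 6: 107/44  (> 32, stop)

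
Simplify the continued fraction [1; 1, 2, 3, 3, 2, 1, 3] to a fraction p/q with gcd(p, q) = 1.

684/403

a_0 = 1: 1/1
a_1 = 1: 2/1
a_2 = 2: 5/3
a_3 = 3: 17/10
a_4 = 3: 56/33
a_5 = 2: 129/76
a_6 = 1: 185/109
a_7 = 3: 684/403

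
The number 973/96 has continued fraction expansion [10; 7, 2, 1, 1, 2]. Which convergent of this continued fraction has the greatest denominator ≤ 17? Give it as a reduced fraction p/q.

a_0 = 10: 10/1  (≤ bound)
a_1 = 7: 71/7  (≤ bound)
a_2 = 2: 152/15  (≤ bound)
a_3 = 1: 223/22  (> 17, stop)

152/15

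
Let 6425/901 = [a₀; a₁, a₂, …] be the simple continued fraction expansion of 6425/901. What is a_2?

1

Apply division with remainder until the remainder is 0:
6425 ÷ 901 → quotient 7, remainder 118
901 ÷ 118 → quotient 7, remainder 75
118 ÷ 75 → quotient 1, remainder 43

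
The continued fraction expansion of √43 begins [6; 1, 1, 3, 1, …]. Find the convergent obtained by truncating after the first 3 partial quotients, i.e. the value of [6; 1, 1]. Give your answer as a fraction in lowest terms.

a_0 = 6: 6/1
a_1 = 1: 7/1
a_2 = 1: 13/2

13/2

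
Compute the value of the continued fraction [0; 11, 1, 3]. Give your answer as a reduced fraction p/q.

4/47

Start with 3.
1 + 1/(3/1) = 1 + 1/3 = 4/3
11 + 1/(4/3) = 11 + 3/4 = 47/4
0 + 1/(47/4) = 0 + 4/47 = 4/47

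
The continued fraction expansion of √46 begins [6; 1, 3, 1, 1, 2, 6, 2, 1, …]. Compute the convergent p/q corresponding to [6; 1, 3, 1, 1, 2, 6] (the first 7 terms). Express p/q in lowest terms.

Start with 6.
2 + 1/(6/1) = 2 + 1/6 = 13/6
1 + 1/(13/6) = 1 + 6/13 = 19/13
1 + 1/(19/13) = 1 + 13/19 = 32/19
3 + 1/(32/19) = 3 + 19/32 = 115/32
1 + 1/(115/32) = 1 + 32/115 = 147/115
6 + 1/(147/115) = 6 + 115/147 = 997/147

997/147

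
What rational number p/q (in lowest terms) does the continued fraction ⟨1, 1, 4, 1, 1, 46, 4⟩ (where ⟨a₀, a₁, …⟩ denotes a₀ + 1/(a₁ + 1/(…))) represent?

3744/2059

Start with 4.
46 + 1/(4/1) = 46 + 1/4 = 185/4
1 + 1/(185/4) = 1 + 4/185 = 189/185
1 + 1/(189/185) = 1 + 185/189 = 374/189
4 + 1/(374/189) = 4 + 189/374 = 1685/374
1 + 1/(1685/374) = 1 + 374/1685 = 2059/1685
1 + 1/(2059/1685) = 1 + 1685/2059 = 3744/2059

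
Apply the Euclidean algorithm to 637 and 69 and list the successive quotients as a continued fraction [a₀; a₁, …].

637 ÷ 69 → quotient 9, remainder 16
69 ÷ 16 → quotient 4, remainder 5
16 ÷ 5 → quotient 3, remainder 1
5 ÷ 1 → quotient 5, remainder 0

[9; 4, 3, 5]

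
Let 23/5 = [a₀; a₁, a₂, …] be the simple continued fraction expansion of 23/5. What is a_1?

Run the Euclidean algorithm, recording each quotient:
23 ÷ 5 → quotient 4, remainder 3
5 ÷ 3 → quotient 1, remainder 2

1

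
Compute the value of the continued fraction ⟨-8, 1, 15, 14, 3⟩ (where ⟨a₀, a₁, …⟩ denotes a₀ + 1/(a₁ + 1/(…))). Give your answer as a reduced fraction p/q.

-4880/691

Start with 3.
14 + 1/(3/1) = 14 + 1/3 = 43/3
15 + 1/(43/3) = 15 + 3/43 = 648/43
1 + 1/(648/43) = 1 + 43/648 = 691/648
-8 + 1/(691/648) = -8 + 648/691 = -4880/691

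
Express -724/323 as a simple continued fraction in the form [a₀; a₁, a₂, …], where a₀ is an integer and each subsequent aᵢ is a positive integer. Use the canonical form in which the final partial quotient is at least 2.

Repeatedly divide and take the remainder:
⌊-724/323⌋ = -3, remainder 245
⌊323/245⌋ = 1, remainder 78
⌊245/78⌋ = 3, remainder 11
⌊78/11⌋ = 7, remainder 1
⌊11/1⌋ = 11, remainder 0

[-3; 1, 3, 7, 11]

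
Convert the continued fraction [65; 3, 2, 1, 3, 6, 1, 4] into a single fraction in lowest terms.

85409/1308

Work from the innermost term outward:
Start with 4.
1 + 1/(4/1) = 1 + 1/4 = 5/4
6 + 1/(5/4) = 6 + 4/5 = 34/5
3 + 1/(34/5) = 3 + 5/34 = 107/34
1 + 1/(107/34) = 1 + 34/107 = 141/107
2 + 1/(141/107) = 2 + 107/141 = 389/141
3 + 1/(389/141) = 3 + 141/389 = 1308/389
65 + 1/(1308/389) = 65 + 389/1308 = 85409/1308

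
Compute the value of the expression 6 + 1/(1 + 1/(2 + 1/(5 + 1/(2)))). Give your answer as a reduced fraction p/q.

a_0 = 6: 6/1
a_1 = 1: 7/1
a_2 = 2: 20/3
a_3 = 5: 107/16
a_4 = 2: 234/35

234/35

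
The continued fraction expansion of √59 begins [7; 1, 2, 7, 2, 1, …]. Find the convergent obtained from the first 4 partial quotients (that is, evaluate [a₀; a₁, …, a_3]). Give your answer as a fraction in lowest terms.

Compute successive convergents:
a_0 = 7: 7/1
a_1 = 1: 8/1
a_2 = 2: 23/3
a_3 = 7: 169/22

169/22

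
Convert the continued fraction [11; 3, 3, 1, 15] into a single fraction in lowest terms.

Start with 15.
1 + 1/(15/1) = 1 + 1/15 = 16/15
3 + 1/(16/15) = 3 + 15/16 = 63/16
3 + 1/(63/16) = 3 + 16/63 = 205/63
11 + 1/(205/63) = 11 + 63/205 = 2318/205

2318/205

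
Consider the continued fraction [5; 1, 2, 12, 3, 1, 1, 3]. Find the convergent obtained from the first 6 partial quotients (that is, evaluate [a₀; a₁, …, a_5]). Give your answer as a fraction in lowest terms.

857/151

a_0 = 5: 5/1
a_1 = 1: 6/1
a_2 = 2: 17/3
a_3 = 12: 210/37
a_4 = 3: 647/114
a_5 = 1: 857/151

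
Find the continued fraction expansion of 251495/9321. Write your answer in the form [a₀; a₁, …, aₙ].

Run the Euclidean algorithm, recording each quotient:
251495 = 26·9321 + 9149, so a_0 = 26
9321 = 1·9149 + 172, so a_1 = 1
9149 = 53·172 + 33, so a_2 = 53
172 = 5·33 + 7, so a_3 = 5
33 = 4·7 + 5, so a_4 = 4
7 = 1·5 + 2, so a_5 = 1
5 = 2·2 + 1, so a_6 = 2
2 = 2·1 + 0, so a_7 = 2

[26; 1, 53, 5, 4, 1, 2, 2]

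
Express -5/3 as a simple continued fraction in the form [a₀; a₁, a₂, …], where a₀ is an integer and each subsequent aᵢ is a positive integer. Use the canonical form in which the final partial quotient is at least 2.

[-2; 3]

Repeatedly divide and take the remainder:
⌊-5/3⌋ = -2, remainder 1
⌊3/1⌋ = 3, remainder 0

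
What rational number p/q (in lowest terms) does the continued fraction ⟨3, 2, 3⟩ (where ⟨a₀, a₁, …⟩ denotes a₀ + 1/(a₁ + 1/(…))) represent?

24/7

a_0 = 3: 3/1
a_1 = 2: 7/2
a_2 = 3: 24/7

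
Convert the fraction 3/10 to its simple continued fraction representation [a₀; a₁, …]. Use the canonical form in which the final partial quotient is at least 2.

[0; 3, 3]

Apply division with remainder until the remainder is 0:
⌊3/10⌋ = 0, remainder 3
⌊10/3⌋ = 3, remainder 1
⌊3/1⌋ = 3, remainder 0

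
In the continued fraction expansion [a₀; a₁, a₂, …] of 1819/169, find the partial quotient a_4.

Apply division with remainder until the remainder is 0:
1819 = 10·169 + 129, so a_0 = 10
169 = 1·129 + 40, so a_1 = 1
129 = 3·40 + 9, so a_2 = 3
40 = 4·9 + 4, so a_3 = 4
9 = 2·4 + 1, so a_4 = 2

2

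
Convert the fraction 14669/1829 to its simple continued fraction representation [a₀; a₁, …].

[8; 49, 2, 3, 5]

14669 = 8·1829 + 37, so a_0 = 8
1829 = 49·37 + 16, so a_1 = 49
37 = 2·16 + 5, so a_2 = 2
16 = 3·5 + 1, so a_3 = 3
5 = 5·1 + 0, so a_4 = 5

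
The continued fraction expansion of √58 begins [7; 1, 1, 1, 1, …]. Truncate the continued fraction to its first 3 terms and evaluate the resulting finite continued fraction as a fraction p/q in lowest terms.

15/2

Work from the innermost term outward:
Start with 1.
1 + 1/(1/1) = 1 + 1/1 = 2/1
7 + 1/(2/1) = 7 + 1/2 = 15/2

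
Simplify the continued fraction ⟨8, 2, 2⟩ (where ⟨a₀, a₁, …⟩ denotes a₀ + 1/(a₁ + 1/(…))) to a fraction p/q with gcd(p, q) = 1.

Start with 2.
2 + 1/(2/1) = 2 + 1/2 = 5/2
8 + 1/(5/2) = 8 + 2/5 = 42/5

42/5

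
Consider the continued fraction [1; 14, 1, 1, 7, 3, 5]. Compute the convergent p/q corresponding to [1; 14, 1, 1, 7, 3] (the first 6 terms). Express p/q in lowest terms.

730/683

a_0 = 1: 1/1
a_1 = 14: 15/14
a_2 = 1: 16/15
a_3 = 1: 31/29
a_4 = 7: 233/218
a_5 = 3: 730/683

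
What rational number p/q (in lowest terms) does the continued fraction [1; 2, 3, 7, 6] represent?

Collapse the nested fraction from the inside out:
Start with 6.
7 + 1/(6/1) = 7 + 1/6 = 43/6
3 + 1/(43/6) = 3 + 6/43 = 135/43
2 + 1/(135/43) = 2 + 43/135 = 313/135
1 + 1/(313/135) = 1 + 135/313 = 448/313

448/313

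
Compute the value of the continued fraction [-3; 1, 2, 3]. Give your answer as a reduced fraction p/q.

-23/10

Start with 3.
2 + 1/(3/1) = 2 + 1/3 = 7/3
1 + 1/(7/3) = 1 + 3/7 = 10/7
-3 + 1/(10/7) = -3 + 7/10 = -23/10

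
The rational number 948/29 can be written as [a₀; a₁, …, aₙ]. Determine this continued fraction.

[32; 1, 2, 4, 2]

Apply division with remainder until the remainder is 0:
948 ÷ 29 → quotient 32, remainder 20
29 ÷ 20 → quotient 1, remainder 9
20 ÷ 9 → quotient 2, remainder 2
9 ÷ 2 → quotient 4, remainder 1
2 ÷ 1 → quotient 2, remainder 0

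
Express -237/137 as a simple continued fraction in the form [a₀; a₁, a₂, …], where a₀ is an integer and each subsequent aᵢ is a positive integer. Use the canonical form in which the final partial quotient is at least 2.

[-2; 3, 1, 2, 2, 1, 3]

-237 ÷ 137 → quotient -2, remainder 37
137 ÷ 37 → quotient 3, remainder 26
37 ÷ 26 → quotient 1, remainder 11
26 ÷ 11 → quotient 2, remainder 4
11 ÷ 4 → quotient 2, remainder 3
4 ÷ 3 → quotient 1, remainder 1
3 ÷ 1 → quotient 3, remainder 0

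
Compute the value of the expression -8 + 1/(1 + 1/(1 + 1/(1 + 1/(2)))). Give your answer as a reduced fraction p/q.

-59/8

Collapse the nested fraction from the inside out:
Start with 2.
1 + 1/(2/1) = 1 + 1/2 = 3/2
1 + 1/(3/2) = 1 + 2/3 = 5/3
1 + 1/(5/3) = 1 + 3/5 = 8/5
-8 + 1/(8/5) = -8 + 5/8 = -59/8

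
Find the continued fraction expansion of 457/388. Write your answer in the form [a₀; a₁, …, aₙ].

[1; 5, 1, 1, 1, 1, 1, 8]

457 = 1·388 + 69, so a_0 = 1
388 = 5·69 + 43, so a_1 = 5
69 = 1·43 + 26, so a_2 = 1
43 = 1·26 + 17, so a_3 = 1
26 = 1·17 + 9, so a_4 = 1
17 = 1·9 + 8, so a_5 = 1
9 = 1·8 + 1, so a_6 = 1
8 = 8·1 + 0, so a_7 = 8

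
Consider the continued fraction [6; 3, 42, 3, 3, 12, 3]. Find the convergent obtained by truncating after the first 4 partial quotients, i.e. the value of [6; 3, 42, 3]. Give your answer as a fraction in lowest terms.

Compute successive convergents:
a_0 = 6: 6/1
a_1 = 3: 19/3
a_2 = 42: 804/127
a_3 = 3: 2431/384

2431/384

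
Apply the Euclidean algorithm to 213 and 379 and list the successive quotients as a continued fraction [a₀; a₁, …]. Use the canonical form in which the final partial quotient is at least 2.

Apply division with remainder until the remainder is 0:
213 ÷ 379 → quotient 0, remainder 213
379 ÷ 213 → quotient 1, remainder 166
213 ÷ 166 → quotient 1, remainder 47
166 ÷ 47 → quotient 3, remainder 25
47 ÷ 25 → quotient 1, remainder 22
25 ÷ 22 → quotient 1, remainder 3
22 ÷ 3 → quotient 7, remainder 1
3 ÷ 1 → quotient 3, remainder 0

[0; 1, 1, 3, 1, 1, 7, 3]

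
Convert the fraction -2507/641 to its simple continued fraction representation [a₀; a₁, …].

Repeatedly divide and take the remainder:
-2507 = -4·641 + 57, so a_0 = -4
641 = 11·57 + 14, so a_1 = 11
57 = 4·14 + 1, so a_2 = 4
14 = 14·1 + 0, so a_3 = 14

[-4; 11, 4, 14]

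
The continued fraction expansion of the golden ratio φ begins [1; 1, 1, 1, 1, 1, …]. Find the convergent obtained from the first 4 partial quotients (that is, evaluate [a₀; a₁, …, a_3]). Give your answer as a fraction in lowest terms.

Starting at the tail and folding back:
Start with 1.
1 + 1/(1/1) = 1 + 1/1 = 2/1
1 + 1/(2/1) = 1 + 1/2 = 3/2
1 + 1/(3/2) = 1 + 2/3 = 5/3

5/3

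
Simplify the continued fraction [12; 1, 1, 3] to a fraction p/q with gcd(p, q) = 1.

88/7

Use the convergent recurrence hₖ = aₖ·hₖ₋₁ + hₖ₋₂ (and likewise for the denominators kₖ):
a_0 = 12: 12/1
a_1 = 1: 13/1
a_2 = 1: 25/2
a_3 = 3: 88/7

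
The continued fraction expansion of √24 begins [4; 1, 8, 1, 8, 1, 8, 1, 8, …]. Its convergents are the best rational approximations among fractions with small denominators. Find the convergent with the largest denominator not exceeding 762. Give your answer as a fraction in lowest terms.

485/99

a_0 = 4: 4/1  (≤ bound)
a_1 = 1: 5/1  (≤ bound)
a_2 = 8: 44/9  (≤ bound)
a_3 = 1: 49/10  (≤ bound)
a_4 = 8: 436/89  (≤ bound)
a_5 = 1: 485/99  (≤ bound)
a_6 = 8: 4316/881  (> 762, stop)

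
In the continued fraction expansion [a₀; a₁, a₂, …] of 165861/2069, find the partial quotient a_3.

1

Apply division with remainder until the remainder is 0:
165861 ÷ 2069 → quotient 80, remainder 341
2069 ÷ 341 → quotient 6, remainder 23
341 ÷ 23 → quotient 14, remainder 19
23 ÷ 19 → quotient 1, remainder 4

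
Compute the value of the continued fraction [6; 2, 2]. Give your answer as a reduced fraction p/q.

Start with 2.
2 + 1/(2/1) = 2 + 1/2 = 5/2
6 + 1/(5/2) = 6 + 2/5 = 32/5

32/5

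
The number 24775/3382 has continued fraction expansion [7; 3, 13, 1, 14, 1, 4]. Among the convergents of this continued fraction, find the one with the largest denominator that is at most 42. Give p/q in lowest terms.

List convergents until the denominator exceeds the bound:
a_0 = 7: 7/1  (≤ bound)
a_1 = 3: 22/3  (≤ bound)
a_2 = 13: 293/40  (≤ bound)
a_3 = 1: 315/43  (> 42, stop)

293/40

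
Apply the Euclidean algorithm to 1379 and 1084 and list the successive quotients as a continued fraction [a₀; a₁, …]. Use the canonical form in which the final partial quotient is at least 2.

[1; 3, 1, 2, 13, 1, 2, 2]

1379 = 1·1084 + 295, so a_0 = 1
1084 = 3·295 + 199, so a_1 = 3
295 = 1·199 + 96, so a_2 = 1
199 = 2·96 + 7, so a_3 = 2
96 = 13·7 + 5, so a_4 = 13
7 = 1·5 + 2, so a_5 = 1
5 = 2·2 + 1, so a_6 = 2
2 = 2·1 + 0, so a_7 = 2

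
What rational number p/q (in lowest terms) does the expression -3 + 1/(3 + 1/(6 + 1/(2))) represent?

Start with 2.
6 + 1/(2/1) = 6 + 1/2 = 13/2
3 + 1/(13/2) = 3 + 2/13 = 41/13
-3 + 1/(41/13) = -3 + 13/41 = -110/41

-110/41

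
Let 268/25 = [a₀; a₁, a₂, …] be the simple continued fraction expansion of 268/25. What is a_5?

3

268 = 10·25 + 18, so a_0 = 10
25 = 1·18 + 7, so a_1 = 1
18 = 2·7 + 4, so a_2 = 2
7 = 1·4 + 3, so a_3 = 1
4 = 1·3 + 1, so a_4 = 1
3 = 3·1 + 0, so a_5 = 3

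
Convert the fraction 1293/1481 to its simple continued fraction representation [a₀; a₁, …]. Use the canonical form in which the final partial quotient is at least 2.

[0; 1, 6, 1, 7, 5, 1, 3]

Run the Euclidean algorithm, recording each quotient:
1293 ÷ 1481 → quotient 0, remainder 1293
1481 ÷ 1293 → quotient 1, remainder 188
1293 ÷ 188 → quotient 6, remainder 165
188 ÷ 165 → quotient 1, remainder 23
165 ÷ 23 → quotient 7, remainder 4
23 ÷ 4 → quotient 5, remainder 3
4 ÷ 3 → quotient 1, remainder 1
3 ÷ 1 → quotient 3, remainder 0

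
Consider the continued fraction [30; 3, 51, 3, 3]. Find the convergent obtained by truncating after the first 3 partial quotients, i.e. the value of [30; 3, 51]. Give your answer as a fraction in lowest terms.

Collapse the nested fraction from the inside out:
Start with 51.
3 + 1/(51/1) = 3 + 1/51 = 154/51
30 + 1/(154/51) = 30 + 51/154 = 4671/154

4671/154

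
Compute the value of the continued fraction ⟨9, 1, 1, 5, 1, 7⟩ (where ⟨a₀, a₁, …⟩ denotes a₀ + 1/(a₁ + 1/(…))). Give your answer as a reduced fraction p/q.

Use the convergent recurrence hₖ = aₖ·hₖ₋₁ + hₖ₋₂ (and likewise for the denominators kₖ):
a_0 = 9: 9/1
a_1 = 1: 10/1
a_2 = 1: 19/2
a_3 = 5: 105/11
a_4 = 1: 124/13
a_5 = 7: 973/102

973/102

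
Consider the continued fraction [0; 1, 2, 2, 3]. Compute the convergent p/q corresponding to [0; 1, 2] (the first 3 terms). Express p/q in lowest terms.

2/3

Start with 2.
1 + 1/(2/1) = 1 + 1/2 = 3/2
0 + 1/(3/2) = 0 + 2/3 = 2/3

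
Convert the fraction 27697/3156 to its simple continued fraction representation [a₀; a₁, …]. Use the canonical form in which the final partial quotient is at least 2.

[8; 1, 3, 2, 6, 2, 3, 7]

Apply division with remainder until the remainder is 0:
⌊27697/3156⌋ = 8, remainder 2449
⌊3156/2449⌋ = 1, remainder 707
⌊2449/707⌋ = 3, remainder 328
⌊707/328⌋ = 2, remainder 51
⌊328/51⌋ = 6, remainder 22
⌊51/22⌋ = 2, remainder 7
⌊22/7⌋ = 3, remainder 1
⌊7/1⌋ = 7, remainder 0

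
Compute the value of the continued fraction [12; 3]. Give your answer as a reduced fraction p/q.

37/3

a_0 = 12: 12/1
a_1 = 3: 37/3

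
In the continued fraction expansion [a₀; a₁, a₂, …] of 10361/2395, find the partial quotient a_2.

Apply division with remainder until the remainder is 0:
10361 = 4·2395 + 781, so a_0 = 4
2395 = 3·781 + 52, so a_1 = 3
781 = 15·52 + 1, so a_2 = 15

15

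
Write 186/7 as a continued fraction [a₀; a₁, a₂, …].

[26; 1, 1, 3]

Repeatedly divide and take the remainder:
⌊186/7⌋ = 26, remainder 4
⌊7/4⌋ = 1, remainder 3
⌊4/3⌋ = 1, remainder 1
⌊3/1⌋ = 3, remainder 0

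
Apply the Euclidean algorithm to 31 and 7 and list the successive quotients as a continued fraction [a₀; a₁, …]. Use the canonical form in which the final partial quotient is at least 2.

[4; 2, 3]

Repeatedly divide and take the remainder:
31 ÷ 7 → quotient 4, remainder 3
7 ÷ 3 → quotient 2, remainder 1
3 ÷ 1 → quotient 3, remainder 0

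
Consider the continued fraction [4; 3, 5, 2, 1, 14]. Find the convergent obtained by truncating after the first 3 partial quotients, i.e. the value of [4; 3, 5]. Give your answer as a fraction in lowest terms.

69/16

Use the convergent recurrence hₖ = aₖ·hₖ₋₁ + hₖ₋₂ (and likewise for the denominators kₖ):
a_0 = 4: 4/1
a_1 = 3: 13/3
a_2 = 5: 69/16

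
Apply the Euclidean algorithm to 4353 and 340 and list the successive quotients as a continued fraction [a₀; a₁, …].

[12; 1, 4, 13, 2, 2]

Run the Euclidean algorithm, recording each quotient:
⌊4353/340⌋ = 12, remainder 273
⌊340/273⌋ = 1, remainder 67
⌊273/67⌋ = 4, remainder 5
⌊67/5⌋ = 13, remainder 2
⌊5/2⌋ = 2, remainder 1
⌊2/1⌋ = 2, remainder 0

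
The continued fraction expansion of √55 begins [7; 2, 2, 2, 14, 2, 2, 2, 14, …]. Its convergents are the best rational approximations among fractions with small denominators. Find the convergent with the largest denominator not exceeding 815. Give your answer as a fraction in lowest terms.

2655/358

List convergents until the denominator exceeds the bound:
a_0 = 7: 7/1  (≤ bound)
a_1 = 2: 15/2  (≤ bound)
a_2 = 2: 37/5  (≤ bound)
a_3 = 2: 89/12  (≤ bound)
a_4 = 14: 1283/173  (≤ bound)
a_5 = 2: 2655/358  (≤ bound)
a_6 = 2: 6593/889  (> 815, stop)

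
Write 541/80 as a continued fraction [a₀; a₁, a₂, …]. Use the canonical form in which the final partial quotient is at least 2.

541 = 6·80 + 61, so a_0 = 6
80 = 1·61 + 19, so a_1 = 1
61 = 3·19 + 4, so a_2 = 3
19 = 4·4 + 3, so a_3 = 4
4 = 1·3 + 1, so a_4 = 1
3 = 3·1 + 0, so a_5 = 3

[6; 1, 3, 4, 1, 3]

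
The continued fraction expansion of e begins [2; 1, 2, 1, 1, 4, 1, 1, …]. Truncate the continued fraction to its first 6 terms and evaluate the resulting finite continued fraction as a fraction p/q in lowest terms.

87/32

Use the convergent recurrence hₖ = aₖ·hₖ₋₁ + hₖ₋₂ (and likewise for the denominators kₖ):
a_0 = 2: 2/1
a_1 = 1: 3/1
a_2 = 2: 8/3
a_3 = 1: 11/4
a_4 = 1: 19/7
a_5 = 4: 87/32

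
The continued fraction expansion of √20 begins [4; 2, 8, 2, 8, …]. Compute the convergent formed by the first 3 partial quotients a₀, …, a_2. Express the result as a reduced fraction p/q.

76/17

Starting at the tail and folding back:
Start with 8.
2 + 1/(8/1) = 2 + 1/8 = 17/8
4 + 1/(17/8) = 4 + 8/17 = 76/17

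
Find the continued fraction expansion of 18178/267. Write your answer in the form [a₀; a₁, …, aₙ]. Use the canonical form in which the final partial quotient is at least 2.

⌊18178/267⌋ = 68, remainder 22
⌊267/22⌋ = 12, remainder 3
⌊22/3⌋ = 7, remainder 1
⌊3/1⌋ = 3, remainder 0

[68; 12, 7, 3]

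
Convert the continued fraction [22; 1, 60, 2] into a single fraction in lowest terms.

2827/123

Start with 2.
60 + 1/(2/1) = 60 + 1/2 = 121/2
1 + 1/(121/2) = 1 + 2/121 = 123/121
22 + 1/(123/121) = 22 + 121/123 = 2827/123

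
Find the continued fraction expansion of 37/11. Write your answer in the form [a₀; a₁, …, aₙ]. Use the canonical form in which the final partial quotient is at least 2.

[3; 2, 1, 3]

37 ÷ 11 → quotient 3, remainder 4
11 ÷ 4 → quotient 2, remainder 3
4 ÷ 3 → quotient 1, remainder 1
3 ÷ 1 → quotient 3, remainder 0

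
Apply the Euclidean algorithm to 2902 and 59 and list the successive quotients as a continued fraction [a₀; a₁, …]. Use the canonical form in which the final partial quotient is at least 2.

⌊2902/59⌋ = 49, remainder 11
⌊59/11⌋ = 5, remainder 4
⌊11/4⌋ = 2, remainder 3
⌊4/3⌋ = 1, remainder 1
⌊3/1⌋ = 3, remainder 0

[49; 5, 2, 1, 3]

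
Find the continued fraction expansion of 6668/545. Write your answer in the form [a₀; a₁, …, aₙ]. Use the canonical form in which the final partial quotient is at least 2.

Run the Euclidean algorithm, recording each quotient:
6668 = 12·545 + 128, so a_0 = 12
545 = 4·128 + 33, so a_1 = 4
128 = 3·33 + 29, so a_2 = 3
33 = 1·29 + 4, so a_3 = 1
29 = 7·4 + 1, so a_4 = 7
4 = 4·1 + 0, so a_5 = 4

[12; 4, 3, 1, 7, 4]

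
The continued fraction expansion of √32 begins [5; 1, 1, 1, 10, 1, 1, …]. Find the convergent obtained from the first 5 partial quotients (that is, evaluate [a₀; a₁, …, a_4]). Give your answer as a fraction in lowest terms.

181/32

Build up convergents one term at a time:
a_0 = 5: 5/1
a_1 = 1: 6/1
a_2 = 1: 11/2
a_3 = 1: 17/3
a_4 = 10: 181/32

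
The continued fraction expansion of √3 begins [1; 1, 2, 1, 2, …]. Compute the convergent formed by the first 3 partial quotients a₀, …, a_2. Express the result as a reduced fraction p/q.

Compute successive convergents:
a_0 = 1: 1/1
a_1 = 1: 2/1
a_2 = 2: 5/3

5/3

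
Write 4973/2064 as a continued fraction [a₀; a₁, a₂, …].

[2; 2, 2, 3, 1, 5, 1, 13]

4973 ÷ 2064 → quotient 2, remainder 845
2064 ÷ 845 → quotient 2, remainder 374
845 ÷ 374 → quotient 2, remainder 97
374 ÷ 97 → quotient 3, remainder 83
97 ÷ 83 → quotient 1, remainder 14
83 ÷ 14 → quotient 5, remainder 13
14 ÷ 13 → quotient 1, remainder 1
13 ÷ 1 → quotient 13, remainder 0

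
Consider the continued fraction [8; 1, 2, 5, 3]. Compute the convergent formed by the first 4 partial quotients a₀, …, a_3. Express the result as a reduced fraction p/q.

Start with 5.
2 + 1/(5/1) = 2 + 1/5 = 11/5
1 + 1/(11/5) = 1 + 5/11 = 16/11
8 + 1/(16/11) = 8 + 11/16 = 139/16

139/16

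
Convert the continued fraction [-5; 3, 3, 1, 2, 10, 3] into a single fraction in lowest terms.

-5422/1155

Work from the innermost term outward:
Start with 3.
10 + 1/(3/1) = 10 + 1/3 = 31/3
2 + 1/(31/3) = 2 + 3/31 = 65/31
1 + 1/(65/31) = 1 + 31/65 = 96/65
3 + 1/(96/65) = 3 + 65/96 = 353/96
3 + 1/(353/96) = 3 + 96/353 = 1155/353
-5 + 1/(1155/353) = -5 + 353/1155 = -5422/1155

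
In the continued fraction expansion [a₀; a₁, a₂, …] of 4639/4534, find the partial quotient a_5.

9

Run the Euclidean algorithm, recording each quotient:
4639 ÷ 4534 → quotient 1, remainder 105
4534 ÷ 105 → quotient 43, remainder 19
105 ÷ 19 → quotient 5, remainder 10
19 ÷ 10 → quotient 1, remainder 9
10 ÷ 9 → quotient 1, remainder 1
9 ÷ 1 → quotient 9, remainder 0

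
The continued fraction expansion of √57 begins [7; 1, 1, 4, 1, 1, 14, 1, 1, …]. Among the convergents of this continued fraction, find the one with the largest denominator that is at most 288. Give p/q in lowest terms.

List convergents until the denominator exceeds the bound:
a_0 = 7: 7/1  (≤ bound)
a_1 = 1: 8/1  (≤ bound)
a_2 = 1: 15/2  (≤ bound)
a_3 = 4: 68/9  (≤ bound)
a_4 = 1: 83/11  (≤ bound)
a_5 = 1: 151/20  (≤ bound)
a_6 = 14: 2197/291  (> 288, stop)

151/20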